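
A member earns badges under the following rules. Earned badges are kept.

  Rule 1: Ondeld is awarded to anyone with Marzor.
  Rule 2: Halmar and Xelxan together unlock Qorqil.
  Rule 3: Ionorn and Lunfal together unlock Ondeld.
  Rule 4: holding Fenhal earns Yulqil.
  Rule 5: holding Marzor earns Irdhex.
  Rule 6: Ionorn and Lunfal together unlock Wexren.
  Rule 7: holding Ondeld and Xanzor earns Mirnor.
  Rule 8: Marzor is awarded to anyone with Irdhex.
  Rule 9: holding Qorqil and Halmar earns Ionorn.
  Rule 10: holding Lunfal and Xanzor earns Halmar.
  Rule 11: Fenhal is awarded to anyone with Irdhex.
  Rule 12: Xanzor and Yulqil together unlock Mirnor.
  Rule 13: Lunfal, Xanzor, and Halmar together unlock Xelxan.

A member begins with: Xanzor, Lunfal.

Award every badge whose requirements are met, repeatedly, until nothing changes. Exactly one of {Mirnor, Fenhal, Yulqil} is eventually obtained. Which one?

With Lunfal and Xanzor, Halmar is earned (Rule 10).
With Lunfal, Xanzor, and Halmar, Xelxan is earned (Rule 13).
With Halmar and Xelxan, Qorqil is earned (Rule 2).
With Qorqil and Halmar, Ionorn is earned (Rule 9).
With Ionorn and Lunfal, Ondeld is earned (Rule 3).
With Ondeld and Xanzor, Mirnor is earned (Rule 7).
Fenhal would need Irdhex (Rule 11), but Irdhex is never earned. Yulqil would need Fenhal (Rule 4), but Fenhal is never earned.

Mirnor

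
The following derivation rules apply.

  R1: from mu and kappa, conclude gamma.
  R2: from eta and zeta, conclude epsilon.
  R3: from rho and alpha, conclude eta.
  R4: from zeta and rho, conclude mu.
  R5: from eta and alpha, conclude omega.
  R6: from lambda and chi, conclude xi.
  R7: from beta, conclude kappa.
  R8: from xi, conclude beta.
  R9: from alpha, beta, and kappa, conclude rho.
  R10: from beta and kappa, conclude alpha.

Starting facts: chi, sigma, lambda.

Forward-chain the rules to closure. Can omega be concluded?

Yes

lambda and chi hold, so xi follows (R6).
From xi, R8 gives beta.
beta holds, so kappa follows (R7).
beta and kappa hold, so alpha follows (R10).
alpha, beta, and kappa hold, so rho follows (R9).
rho and alpha hold, so eta follows (R3).
eta and alpha hold, so omega follows (R5).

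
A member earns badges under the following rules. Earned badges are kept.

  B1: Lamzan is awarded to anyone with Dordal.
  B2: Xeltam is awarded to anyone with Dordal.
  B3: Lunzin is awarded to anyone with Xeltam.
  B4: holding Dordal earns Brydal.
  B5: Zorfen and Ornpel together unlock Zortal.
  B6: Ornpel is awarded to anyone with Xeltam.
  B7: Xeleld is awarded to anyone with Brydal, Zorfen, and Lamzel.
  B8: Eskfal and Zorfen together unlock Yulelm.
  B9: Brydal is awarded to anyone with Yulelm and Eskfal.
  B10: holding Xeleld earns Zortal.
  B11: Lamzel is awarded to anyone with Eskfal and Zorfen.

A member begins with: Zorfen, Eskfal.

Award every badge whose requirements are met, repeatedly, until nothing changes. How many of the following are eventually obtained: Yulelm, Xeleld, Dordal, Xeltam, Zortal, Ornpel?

With Eskfal and Zorfen, Yulelm is earned (B8).
With Eskfal and Zorfen, Lamzel is earned (B11).
With Yulelm and Eskfal, Brydal is earned (B9).
With Brydal, Zorfen, and Lamzel, Xeleld is earned (B7).
With Xeleld, Zortal is earned (B10).
Yulelm: reached.
Xeleld: reached.
No rule produces Dordal, and it is not given.
Xeltam would need Dordal (B2), but Dordal is never earned.
Zortal: reached.
Ornpel would need Xeltam (B6), but Xeltam is never earned.
Reached: Yulelm, Xeleld, and Zortal — 3 of the 6.

3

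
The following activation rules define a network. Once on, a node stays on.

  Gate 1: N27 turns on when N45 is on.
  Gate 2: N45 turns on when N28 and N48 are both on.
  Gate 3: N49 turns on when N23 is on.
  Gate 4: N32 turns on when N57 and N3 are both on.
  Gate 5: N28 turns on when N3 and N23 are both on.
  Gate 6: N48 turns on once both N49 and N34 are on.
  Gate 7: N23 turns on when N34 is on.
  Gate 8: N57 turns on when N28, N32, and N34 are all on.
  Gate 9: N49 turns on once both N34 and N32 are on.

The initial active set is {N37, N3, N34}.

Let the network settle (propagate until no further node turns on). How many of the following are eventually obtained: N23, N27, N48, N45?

Gate 7: N34 on → N23 on.
N23 is on, so N49 turns on (Gate 3).
Gate 5: N3 and N23 on → N28 on.
Gate 6: N49 and N34 on → N48 on.
N28 and N48 are on, so N45 turns on (Gate 2).
Gate 1: N45 on → N27 on.
N23: reached.
N27: reached.
N48: reached.
N45: reached.
All 4 are reached.

4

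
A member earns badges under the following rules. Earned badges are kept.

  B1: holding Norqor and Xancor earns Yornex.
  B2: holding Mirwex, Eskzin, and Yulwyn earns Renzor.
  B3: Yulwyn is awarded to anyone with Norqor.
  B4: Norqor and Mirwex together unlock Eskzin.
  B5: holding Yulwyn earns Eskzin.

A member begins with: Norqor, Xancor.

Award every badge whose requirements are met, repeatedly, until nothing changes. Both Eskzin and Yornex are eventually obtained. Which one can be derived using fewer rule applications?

Yornex: With Norqor and Xancor, Yornex is earned (B1). [1 rule application]
Eskzin: With Norqor, Yulwyn is earned (B3). With Yulwyn, Eskzin is earned (B5). [2 rule applications]
Yornex needs fewer.

Yornex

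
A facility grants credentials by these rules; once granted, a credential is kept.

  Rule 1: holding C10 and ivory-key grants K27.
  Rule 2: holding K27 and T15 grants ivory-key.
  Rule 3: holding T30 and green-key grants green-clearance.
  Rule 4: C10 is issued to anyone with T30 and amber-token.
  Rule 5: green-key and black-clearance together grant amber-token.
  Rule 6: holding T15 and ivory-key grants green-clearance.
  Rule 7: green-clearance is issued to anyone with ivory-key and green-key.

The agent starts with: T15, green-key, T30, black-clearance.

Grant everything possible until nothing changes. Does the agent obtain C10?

Holding green-key and black-clearance grants amber-token (Rule 5).
Holding T30 and amber-token grants C10 (Rule 4).

Yes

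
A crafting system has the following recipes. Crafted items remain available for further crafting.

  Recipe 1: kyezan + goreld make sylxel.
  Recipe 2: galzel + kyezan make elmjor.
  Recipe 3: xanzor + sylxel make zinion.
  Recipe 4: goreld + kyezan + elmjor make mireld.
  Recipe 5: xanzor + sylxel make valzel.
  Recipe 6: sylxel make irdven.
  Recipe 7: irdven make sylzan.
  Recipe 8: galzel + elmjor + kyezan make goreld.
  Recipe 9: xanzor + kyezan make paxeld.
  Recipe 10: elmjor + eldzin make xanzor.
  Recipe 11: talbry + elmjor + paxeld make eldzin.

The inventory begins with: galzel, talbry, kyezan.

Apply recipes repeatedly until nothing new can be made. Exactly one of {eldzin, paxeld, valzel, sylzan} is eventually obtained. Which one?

galzel + kyezan → elmjor (Recipe 2).
Using Recipe 8, galzel, elmjor, and kyezan make goreld.
Using Recipe 1, kyezan and goreld make sylxel.
Using Recipe 6, sylxel makes irdven.
irdven → sylzan (Recipe 7).
valzel would need xanzor and sylxel (Recipe 5), but xanzor is never obtained. paxeld would need xanzor and kyezan (Recipe 9), but xanzor is never obtained. eldzin would need talbry, elmjor, and paxeld (Recipe 11), but paxeld is never obtained.

sylzan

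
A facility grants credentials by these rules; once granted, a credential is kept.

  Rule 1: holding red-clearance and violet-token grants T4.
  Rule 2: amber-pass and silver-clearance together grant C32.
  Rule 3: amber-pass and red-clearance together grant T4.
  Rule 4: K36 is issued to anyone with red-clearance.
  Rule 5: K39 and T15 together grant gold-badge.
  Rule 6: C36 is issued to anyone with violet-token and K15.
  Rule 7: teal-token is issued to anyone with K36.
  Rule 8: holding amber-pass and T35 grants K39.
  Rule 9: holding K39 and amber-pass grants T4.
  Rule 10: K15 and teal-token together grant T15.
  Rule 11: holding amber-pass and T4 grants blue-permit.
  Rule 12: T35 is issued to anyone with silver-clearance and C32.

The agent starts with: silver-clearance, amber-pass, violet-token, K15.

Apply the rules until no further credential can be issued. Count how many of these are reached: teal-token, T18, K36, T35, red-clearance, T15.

1

Holding amber-pass and silver-clearance grants C32 (Rule 2).
Holding silver-clearance and C32 grants T35 (Rule 12).
teal-token would need K36 (Rule 7), but K36 is never granted.
No rule produces T18, and it is not given.
K36 would need red-clearance (Rule 4), but red-clearance is never granted.
T35: reached.
No rule produces red-clearance, and it is not given.
T15 would need K15 and teal-token (Rule 10), but teal-token is never granted.
Reached: T35 — 1 of the 6.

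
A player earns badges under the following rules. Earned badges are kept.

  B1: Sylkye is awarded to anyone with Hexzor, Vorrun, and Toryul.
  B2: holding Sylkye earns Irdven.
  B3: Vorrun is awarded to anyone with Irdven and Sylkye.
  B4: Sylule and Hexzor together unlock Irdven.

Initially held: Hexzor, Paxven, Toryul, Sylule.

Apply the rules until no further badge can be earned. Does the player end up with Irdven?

Yes

With Sylule and Hexzor, Irdven is earned (B4).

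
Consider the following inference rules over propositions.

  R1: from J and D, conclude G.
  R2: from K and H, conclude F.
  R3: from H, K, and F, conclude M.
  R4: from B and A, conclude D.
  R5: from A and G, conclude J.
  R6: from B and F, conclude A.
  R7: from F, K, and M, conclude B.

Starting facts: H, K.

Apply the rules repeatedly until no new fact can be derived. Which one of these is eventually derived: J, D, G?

D

K and H hold, so F follows (R2).
H, K, and F hold, so M follows (R3).
F, K, and M hold, so B follows (R7).
B and F hold, so A follows (R6).
From B and A, R4 gives D.
J would need A and G (R5), but G is never established. G would need J and D (R1), but J is never established.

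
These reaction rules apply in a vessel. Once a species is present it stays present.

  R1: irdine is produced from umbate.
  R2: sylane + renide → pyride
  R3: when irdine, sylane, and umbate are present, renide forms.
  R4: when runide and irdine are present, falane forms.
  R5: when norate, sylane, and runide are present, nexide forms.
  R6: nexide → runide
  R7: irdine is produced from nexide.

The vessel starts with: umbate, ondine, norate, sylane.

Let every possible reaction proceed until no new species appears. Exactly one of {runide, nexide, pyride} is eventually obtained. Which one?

pyride

umbate present → irdine forms (R1).
irdine, sylane, and umbate present → renide forms (R3).
sylane and renide present → pyride forms (R2).
runide would need nexide (R6), but nexide never forms. nexide would need norate, sylane, and runide (R5), but runide never forms.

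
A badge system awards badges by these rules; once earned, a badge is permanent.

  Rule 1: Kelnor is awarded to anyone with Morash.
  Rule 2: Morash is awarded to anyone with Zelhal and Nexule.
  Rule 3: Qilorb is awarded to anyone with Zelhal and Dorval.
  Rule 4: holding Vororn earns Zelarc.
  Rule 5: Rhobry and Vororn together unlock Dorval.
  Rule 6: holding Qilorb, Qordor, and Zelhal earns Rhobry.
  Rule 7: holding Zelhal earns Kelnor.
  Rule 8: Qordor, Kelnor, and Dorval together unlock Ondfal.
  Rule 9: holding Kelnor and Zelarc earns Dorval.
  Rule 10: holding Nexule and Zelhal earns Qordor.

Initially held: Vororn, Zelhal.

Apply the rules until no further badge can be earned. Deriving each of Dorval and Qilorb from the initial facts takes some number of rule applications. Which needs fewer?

Dorval: With Zelhal, Kelnor is earned (Rule 7). With Vororn, Zelarc is earned (Rule 4). With Kelnor and Zelarc, Dorval is earned (Rule 9). [3 rule applications]
Qilorb: With Zelhal, Kelnor is earned (Rule 7). With Vororn, Zelarc is earned (Rule 4). With Kelnor and Zelarc, Dorval is earned (Rule 9). With Zelhal and Dorval, Qilorb is earned (Rule 3). [4 rule applications]
Dorval needs fewer.

Dorval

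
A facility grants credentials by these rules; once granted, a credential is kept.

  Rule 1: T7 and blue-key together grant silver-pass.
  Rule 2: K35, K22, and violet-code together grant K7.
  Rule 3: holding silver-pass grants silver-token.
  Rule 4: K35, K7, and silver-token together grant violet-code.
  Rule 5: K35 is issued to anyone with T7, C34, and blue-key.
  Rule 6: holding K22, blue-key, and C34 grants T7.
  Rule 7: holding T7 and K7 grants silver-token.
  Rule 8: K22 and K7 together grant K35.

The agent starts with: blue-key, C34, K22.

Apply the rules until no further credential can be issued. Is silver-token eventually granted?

Yes

Holding K22, blue-key, and C34 grants T7 (Rule 6).
Holding T7 and blue-key grants silver-pass (Rule 1).
Holding silver-pass grants silver-token (Rule 3).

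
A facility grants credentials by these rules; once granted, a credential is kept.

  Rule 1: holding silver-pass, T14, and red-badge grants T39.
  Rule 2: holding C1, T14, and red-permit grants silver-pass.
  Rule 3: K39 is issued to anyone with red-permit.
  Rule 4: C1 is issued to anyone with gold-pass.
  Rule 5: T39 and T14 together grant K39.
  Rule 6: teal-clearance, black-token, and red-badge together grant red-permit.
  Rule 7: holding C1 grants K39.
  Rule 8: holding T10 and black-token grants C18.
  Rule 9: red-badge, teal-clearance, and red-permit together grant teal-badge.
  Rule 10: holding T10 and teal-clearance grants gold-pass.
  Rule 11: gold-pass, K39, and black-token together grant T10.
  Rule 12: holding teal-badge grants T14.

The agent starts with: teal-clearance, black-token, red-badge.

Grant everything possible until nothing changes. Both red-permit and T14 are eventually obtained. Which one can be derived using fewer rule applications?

red-permit

red-permit: Holding teal-clearance, black-token, and red-badge grants red-permit (Rule 6). [1 rule application]
T14: Holding teal-clearance, black-token, and red-badge grants red-permit (Rule 6). Holding red-badge, teal-clearance, and red-permit grants teal-badge (Rule 9). Holding teal-badge grants T14 (Rule 12). [3 rule applications]
red-permit needs fewer.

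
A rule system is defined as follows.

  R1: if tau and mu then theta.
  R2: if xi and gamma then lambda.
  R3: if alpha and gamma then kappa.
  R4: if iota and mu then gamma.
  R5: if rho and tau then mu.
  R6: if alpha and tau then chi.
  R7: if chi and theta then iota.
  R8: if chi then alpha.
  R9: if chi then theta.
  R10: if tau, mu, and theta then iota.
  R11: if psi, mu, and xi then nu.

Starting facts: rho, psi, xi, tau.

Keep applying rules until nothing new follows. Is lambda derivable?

Yes

rho and tau hold, so mu follows (R5).
From tau and mu, R1 gives theta.
tau, mu, and theta hold, so iota follows (R10).
iota and mu hold, so gamma follows (R4).
From xi and gamma, R2 gives lambda.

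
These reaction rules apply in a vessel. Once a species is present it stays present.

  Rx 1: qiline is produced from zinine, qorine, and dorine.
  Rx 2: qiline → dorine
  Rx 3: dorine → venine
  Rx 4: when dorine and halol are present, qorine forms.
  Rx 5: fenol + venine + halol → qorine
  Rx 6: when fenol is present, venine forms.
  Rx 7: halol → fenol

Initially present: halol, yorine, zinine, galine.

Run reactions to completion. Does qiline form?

No

qiline would need zinine, qorine, and dorine (Rx 1), but dorine never forms.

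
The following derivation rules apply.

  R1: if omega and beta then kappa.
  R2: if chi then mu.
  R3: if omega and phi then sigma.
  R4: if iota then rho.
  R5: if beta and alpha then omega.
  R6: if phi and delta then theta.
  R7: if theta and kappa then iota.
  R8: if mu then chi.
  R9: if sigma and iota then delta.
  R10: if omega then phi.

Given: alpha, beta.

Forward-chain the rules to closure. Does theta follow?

No

theta would need phi and delta (R6), but delta is never established.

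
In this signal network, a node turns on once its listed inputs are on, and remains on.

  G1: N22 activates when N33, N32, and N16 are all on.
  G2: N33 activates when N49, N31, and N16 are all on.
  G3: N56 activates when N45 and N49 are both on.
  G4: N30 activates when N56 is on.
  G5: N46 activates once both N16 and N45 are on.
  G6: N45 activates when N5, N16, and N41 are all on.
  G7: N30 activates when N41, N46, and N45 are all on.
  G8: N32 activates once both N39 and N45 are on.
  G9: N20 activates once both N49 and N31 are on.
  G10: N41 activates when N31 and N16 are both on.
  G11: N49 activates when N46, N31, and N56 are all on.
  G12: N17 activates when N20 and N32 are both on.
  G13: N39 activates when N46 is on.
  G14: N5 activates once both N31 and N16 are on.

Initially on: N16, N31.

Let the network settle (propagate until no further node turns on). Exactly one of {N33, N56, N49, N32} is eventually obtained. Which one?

G10: N31 and N16 on → N41 on.
G14: N31 and N16 on → N5 on.
N5, N16, and N41 are on, so N45 activates (G6).
N16 and N45 are on, so N46 activates (G5).
G13: N46 on → N39 on.
G8: N39 and N45 on → N32 on.
N56 would need N45 and N49 (G3), but N49 never turns on. N33 would need N49, N31, and N16 (G2), but N49 never turns on. N49 would need N46, N31, and N56 (G11), but N56 never turns on.

N32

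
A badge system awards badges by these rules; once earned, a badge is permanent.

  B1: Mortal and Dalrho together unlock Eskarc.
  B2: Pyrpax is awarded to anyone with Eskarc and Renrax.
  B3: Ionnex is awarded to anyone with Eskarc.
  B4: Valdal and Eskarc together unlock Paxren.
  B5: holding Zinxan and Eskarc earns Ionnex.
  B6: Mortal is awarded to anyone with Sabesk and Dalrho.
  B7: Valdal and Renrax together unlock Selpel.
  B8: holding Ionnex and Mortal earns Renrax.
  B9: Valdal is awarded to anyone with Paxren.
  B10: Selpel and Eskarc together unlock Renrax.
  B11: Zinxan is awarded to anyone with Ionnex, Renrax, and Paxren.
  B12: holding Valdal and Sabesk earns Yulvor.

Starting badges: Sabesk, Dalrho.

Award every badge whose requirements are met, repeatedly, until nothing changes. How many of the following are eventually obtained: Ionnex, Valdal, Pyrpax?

2

With Sabesk and Dalrho, Mortal is earned (B6).
With Mortal and Dalrho, Eskarc is earned (B1).
With Eskarc, Ionnex is earned (B3).
With Ionnex and Mortal, Renrax is earned (B8).
With Eskarc and Renrax, Pyrpax is earned (B2).
Ionnex: reached.
Valdal would need Paxren (B9), but Paxren is never earned.
Pyrpax: reached.
Reached: Ionnex and Pyrpax — 2 of the 3.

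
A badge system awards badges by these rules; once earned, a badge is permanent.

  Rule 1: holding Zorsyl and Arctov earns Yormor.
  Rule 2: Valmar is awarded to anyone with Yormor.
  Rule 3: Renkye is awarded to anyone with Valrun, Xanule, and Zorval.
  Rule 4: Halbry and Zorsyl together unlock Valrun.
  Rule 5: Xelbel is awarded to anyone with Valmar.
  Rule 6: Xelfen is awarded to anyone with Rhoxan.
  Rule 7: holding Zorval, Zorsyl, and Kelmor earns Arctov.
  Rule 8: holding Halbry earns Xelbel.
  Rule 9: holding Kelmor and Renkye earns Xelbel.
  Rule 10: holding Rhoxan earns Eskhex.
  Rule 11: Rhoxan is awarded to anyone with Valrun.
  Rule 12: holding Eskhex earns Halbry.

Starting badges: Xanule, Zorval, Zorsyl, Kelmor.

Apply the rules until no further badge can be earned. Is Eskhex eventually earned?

No

Eskhex would need Rhoxan (Rule 10), but Rhoxan is never earned.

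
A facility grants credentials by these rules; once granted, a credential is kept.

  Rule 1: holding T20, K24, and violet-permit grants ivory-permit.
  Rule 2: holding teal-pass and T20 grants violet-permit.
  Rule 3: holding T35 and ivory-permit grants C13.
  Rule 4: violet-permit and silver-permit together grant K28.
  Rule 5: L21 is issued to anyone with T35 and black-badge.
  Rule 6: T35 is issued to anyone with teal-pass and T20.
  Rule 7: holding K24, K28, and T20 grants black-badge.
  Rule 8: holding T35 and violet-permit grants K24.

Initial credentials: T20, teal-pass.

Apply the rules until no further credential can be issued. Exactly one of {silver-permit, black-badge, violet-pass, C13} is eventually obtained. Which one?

C13

Holding teal-pass and T20 grants T35 (Rule 6).
Holding teal-pass and T20 grants violet-permit (Rule 2).
Holding T35 and violet-permit grants K24 (Rule 8).
Holding T20, K24, and violet-permit grants ivory-permit (Rule 1).
Holding T35 and ivory-permit grants C13 (Rule 3).
No rule produces violet-pass, and it is not given. black-badge would need K24, K28, and T20 (Rule 7), but K28 is never granted. No rule produces silver-permit, and it is not given.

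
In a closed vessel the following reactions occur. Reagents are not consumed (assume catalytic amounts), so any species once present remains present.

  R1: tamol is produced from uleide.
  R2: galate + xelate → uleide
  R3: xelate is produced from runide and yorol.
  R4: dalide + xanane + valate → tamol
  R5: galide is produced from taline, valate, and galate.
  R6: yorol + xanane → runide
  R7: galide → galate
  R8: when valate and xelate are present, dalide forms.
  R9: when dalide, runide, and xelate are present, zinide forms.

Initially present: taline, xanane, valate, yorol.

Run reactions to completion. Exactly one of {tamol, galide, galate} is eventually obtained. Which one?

tamol

yorol and xanane present → runide forms (R6).
runide and yorol present → xelate forms (R3).
valate and xelate present → dalide forms (R8).
dalide, xanane, and valate present → tamol forms (R4).
galide would need taline, valate, and galate (R5), but galate never forms. galate would need galide (R7), but galide never forms.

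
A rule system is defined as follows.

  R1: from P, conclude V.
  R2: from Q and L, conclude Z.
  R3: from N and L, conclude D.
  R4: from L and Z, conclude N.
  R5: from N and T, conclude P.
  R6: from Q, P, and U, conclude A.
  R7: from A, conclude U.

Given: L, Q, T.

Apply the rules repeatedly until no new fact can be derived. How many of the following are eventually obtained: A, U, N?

1

From Q and L, R2 gives Z.
L and Z hold, so N follows (R4).
A would need Q, P, and U (R6), but U is never established.
U would need A (R7), but A is never established.
N: reached.
Reached: N — 1 of the 3.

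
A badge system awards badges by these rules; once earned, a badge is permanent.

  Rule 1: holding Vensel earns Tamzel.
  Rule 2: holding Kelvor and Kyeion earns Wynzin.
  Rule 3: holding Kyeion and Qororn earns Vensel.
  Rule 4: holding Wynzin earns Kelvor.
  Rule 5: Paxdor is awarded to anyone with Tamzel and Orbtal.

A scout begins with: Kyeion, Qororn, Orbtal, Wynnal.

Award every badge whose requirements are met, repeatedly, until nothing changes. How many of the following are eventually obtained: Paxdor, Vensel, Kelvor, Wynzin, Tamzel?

With Kyeion and Qororn, Vensel is earned (Rule 3).
With Vensel, Tamzel is earned (Rule 1).
With Tamzel and Orbtal, Paxdor is earned (Rule 5).
Paxdor: reached.
Vensel: reached.
Kelvor would need Wynzin (Rule 4), but Wynzin is never earned.
Wynzin would need Kelvor and Kyeion (Rule 2), but Kelvor is never earned.
Tamzel: reached.
Reached: Paxdor, Vensel, and Tamzel — 3 of the 5.

3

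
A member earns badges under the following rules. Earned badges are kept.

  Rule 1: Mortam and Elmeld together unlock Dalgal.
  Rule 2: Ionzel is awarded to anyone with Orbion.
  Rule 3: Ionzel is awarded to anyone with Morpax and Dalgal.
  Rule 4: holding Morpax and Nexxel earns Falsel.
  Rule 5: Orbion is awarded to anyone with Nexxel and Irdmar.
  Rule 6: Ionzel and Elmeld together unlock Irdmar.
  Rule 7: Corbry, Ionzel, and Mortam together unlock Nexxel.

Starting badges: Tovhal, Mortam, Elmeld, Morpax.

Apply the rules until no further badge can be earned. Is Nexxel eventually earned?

No

Nexxel would need Corbry, Ionzel, and Mortam (Rule 7), but Corbry is never earned.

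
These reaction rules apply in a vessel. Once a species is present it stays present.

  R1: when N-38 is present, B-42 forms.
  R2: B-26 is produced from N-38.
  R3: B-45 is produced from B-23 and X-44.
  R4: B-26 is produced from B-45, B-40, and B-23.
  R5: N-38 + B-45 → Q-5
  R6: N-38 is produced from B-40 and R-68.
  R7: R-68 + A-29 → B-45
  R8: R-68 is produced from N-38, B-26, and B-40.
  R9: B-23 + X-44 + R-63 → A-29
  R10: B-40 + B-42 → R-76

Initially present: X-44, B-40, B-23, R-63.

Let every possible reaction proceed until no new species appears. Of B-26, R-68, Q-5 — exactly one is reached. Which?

B-23 and X-44 present → B-45 forms (R3).
B-45, B-40, and B-23 present → B-26 forms (R4).
R-68 would need N-38, B-26, and B-40 (R8), but N-38 never forms. Q-5 would need N-38 and B-45 (R5), but N-38 never forms.

B-26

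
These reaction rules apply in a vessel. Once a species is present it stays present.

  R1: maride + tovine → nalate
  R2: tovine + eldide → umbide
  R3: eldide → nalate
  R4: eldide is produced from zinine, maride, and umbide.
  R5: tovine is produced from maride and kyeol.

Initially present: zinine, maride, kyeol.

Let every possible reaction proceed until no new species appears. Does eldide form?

eldide would need zinine, maride, and umbide (R4), but umbide never forms.

No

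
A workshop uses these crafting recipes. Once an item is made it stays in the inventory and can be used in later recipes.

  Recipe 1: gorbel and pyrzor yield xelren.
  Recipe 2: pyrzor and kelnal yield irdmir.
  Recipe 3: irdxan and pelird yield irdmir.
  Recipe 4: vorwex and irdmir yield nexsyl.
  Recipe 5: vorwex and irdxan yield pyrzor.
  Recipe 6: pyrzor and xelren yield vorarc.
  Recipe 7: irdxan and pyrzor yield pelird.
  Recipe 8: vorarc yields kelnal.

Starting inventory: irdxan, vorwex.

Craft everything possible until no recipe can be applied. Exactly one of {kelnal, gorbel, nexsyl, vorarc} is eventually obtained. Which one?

nexsyl

vorwex and irdxan → pyrzor (Recipe 5).
Using Recipe 7, irdxan and pyrzor make pelird.
irdxan and pelird → irdmir (Recipe 3).
vorwex and irdmir → nexsyl (Recipe 4).
vorarc would need pyrzor and xelren (Recipe 6), but xelren is never obtained. kelnal would need vorarc (Recipe 8), but vorarc is never obtained. No rule produces gorbel, and it is not given.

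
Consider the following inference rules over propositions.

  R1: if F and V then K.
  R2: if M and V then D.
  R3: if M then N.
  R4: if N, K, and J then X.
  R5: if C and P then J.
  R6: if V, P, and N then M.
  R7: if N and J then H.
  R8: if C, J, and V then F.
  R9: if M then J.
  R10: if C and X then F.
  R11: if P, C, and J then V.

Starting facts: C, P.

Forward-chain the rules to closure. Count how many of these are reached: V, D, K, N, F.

3

From C and P, R5 gives J.
From P, C, and J, R11 gives V.
From C, J, and V, R8 gives F.
From F and V, R1 gives K.
V: reached.
D would need M and V (R2), but M is never established.
K: reached.
N would need M (R3), but M is never established.
F: reached.
Reached: V, K, and F — 3 of the 5.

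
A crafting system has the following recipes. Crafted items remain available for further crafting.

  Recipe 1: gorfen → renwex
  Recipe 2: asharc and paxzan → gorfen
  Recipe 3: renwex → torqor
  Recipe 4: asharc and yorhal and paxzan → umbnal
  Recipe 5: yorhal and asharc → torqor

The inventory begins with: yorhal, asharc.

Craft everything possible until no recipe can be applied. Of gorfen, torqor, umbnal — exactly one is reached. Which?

Using Recipe 5, yorhal and asharc make torqor.
umbnal would need asharc, yorhal, and paxzan (Recipe 4), but paxzan is never obtained. gorfen would need asharc and paxzan (Recipe 2), but paxzan is never obtained.

torqor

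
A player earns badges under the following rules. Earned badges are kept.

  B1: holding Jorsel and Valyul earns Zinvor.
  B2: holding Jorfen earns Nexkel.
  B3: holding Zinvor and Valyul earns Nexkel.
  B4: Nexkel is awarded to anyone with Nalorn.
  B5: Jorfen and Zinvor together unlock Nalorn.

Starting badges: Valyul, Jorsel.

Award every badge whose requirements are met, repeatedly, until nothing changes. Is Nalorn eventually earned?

Nalorn would need Jorfen and Zinvor (B5), but Jorfen is never earned.

No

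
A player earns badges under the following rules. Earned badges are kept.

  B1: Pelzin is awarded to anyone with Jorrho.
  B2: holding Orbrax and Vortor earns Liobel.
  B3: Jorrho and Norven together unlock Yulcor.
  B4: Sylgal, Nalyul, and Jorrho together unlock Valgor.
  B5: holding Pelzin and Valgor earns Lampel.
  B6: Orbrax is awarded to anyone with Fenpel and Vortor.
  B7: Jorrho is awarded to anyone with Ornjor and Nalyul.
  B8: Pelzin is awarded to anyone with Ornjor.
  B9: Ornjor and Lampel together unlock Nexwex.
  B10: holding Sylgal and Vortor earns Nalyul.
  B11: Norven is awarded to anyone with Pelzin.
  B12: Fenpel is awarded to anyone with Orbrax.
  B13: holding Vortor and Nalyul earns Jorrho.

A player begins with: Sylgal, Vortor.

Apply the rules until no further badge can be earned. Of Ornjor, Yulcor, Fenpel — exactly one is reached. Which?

With Sylgal and Vortor, Nalyul is earned (B10).
With Vortor and Nalyul, Jorrho is earned (B13).
With Jorrho, Pelzin is earned (B1).
With Pelzin, Norven is earned (B11).
With Jorrho and Norven, Yulcor is earned (B3).
No rule produces Ornjor, and it is not given. Fenpel would need Orbrax (B12), but Orbrax is never earned.

Yulcor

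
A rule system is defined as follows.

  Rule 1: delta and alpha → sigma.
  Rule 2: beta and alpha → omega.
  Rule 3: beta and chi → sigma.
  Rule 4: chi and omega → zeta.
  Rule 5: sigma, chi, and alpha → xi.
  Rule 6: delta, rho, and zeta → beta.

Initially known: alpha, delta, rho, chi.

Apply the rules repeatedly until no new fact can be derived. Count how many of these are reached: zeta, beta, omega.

0

zeta would need chi and omega (Rule 4), but omega is never established.
beta would need delta, rho, and zeta (Rule 6), but zeta is never established.
omega would need beta and alpha (Rule 2), but beta is never established.
None of the 3 are reached.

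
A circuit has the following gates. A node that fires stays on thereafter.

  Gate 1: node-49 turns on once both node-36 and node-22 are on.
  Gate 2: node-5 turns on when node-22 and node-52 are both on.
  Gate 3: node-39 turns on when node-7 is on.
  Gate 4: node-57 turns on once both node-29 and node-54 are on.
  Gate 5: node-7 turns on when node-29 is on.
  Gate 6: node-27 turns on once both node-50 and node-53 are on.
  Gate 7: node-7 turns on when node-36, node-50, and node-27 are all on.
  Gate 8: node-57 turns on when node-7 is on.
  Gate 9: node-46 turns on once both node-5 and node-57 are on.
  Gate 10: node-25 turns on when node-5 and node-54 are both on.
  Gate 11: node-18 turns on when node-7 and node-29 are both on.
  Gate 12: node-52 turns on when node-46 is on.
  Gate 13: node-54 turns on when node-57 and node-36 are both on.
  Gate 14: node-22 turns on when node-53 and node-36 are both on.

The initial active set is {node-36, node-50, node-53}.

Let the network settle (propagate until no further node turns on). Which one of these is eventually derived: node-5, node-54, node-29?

node-50 and node-53 are on, so node-27 turns on (Gate 6).
node-36, node-50, and node-27 are on, so node-7 turns on (Gate 7).
Gate 8: node-7 on → node-57 on.
Gate 13: node-57 and node-36 on → node-54 on.
No rule produces node-29, and it is not given. node-5 would need node-22 and node-52 (Gate 2), but node-52 never turns on.

node-54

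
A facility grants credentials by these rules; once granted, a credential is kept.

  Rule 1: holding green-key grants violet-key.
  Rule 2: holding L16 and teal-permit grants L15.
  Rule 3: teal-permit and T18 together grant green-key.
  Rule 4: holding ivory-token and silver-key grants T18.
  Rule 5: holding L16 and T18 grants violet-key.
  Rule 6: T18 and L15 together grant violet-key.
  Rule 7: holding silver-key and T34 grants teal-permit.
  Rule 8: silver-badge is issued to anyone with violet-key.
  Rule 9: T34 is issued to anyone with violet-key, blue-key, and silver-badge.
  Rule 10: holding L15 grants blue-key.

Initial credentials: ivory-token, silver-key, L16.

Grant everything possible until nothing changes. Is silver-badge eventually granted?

Holding ivory-token and silver-key grants T18 (Rule 4).
Holding L16 and T18 grants violet-key (Rule 5).
Holding violet-key grants silver-badge (Rule 8).

Yes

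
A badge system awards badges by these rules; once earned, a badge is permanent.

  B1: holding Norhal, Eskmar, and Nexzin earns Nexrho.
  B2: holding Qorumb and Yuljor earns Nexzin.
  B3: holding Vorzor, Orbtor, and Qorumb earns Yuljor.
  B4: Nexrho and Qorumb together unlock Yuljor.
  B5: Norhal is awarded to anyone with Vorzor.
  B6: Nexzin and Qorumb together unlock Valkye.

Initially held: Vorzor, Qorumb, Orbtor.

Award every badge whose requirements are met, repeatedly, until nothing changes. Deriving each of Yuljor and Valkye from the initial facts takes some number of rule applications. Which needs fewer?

Yuljor: With Vorzor, Orbtor, and Qorumb, Yuljor is earned (B3). [1 rule application]
Valkye: With Vorzor, Orbtor, and Qorumb, Yuljor is earned (B3). With Qorumb and Yuljor, Nexzin is earned (B2). With Nexzin and Qorumb, Valkye is earned (B6). [3 rule applications]
Yuljor needs fewer.

Yuljor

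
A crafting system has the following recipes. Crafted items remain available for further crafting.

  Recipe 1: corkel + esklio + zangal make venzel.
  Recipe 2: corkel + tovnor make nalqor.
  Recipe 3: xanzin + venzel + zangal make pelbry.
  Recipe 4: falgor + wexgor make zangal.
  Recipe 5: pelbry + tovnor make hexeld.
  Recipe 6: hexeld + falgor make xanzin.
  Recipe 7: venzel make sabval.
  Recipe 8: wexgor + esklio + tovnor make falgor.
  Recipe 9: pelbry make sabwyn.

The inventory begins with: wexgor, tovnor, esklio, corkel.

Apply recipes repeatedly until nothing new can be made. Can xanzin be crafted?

xanzin would need hexeld and falgor (Recipe 6), but hexeld is never obtained.

No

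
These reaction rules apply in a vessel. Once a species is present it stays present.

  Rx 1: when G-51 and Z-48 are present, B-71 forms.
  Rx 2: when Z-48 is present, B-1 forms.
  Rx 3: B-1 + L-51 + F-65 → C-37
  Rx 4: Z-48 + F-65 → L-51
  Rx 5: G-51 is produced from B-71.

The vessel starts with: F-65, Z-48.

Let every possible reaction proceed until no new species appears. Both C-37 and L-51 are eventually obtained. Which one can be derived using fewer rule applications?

L-51

L-51: Z-48 and F-65 present → L-51 forms (Rx 4). [1 rule application]
C-37: Z-48 and F-65 present → L-51 forms (Rx 4). Z-48 present → B-1 forms (Rx 2). B-1, L-51, and F-65 present → C-37 forms (Rx 3). [3 rule applications]
L-51 needs fewer.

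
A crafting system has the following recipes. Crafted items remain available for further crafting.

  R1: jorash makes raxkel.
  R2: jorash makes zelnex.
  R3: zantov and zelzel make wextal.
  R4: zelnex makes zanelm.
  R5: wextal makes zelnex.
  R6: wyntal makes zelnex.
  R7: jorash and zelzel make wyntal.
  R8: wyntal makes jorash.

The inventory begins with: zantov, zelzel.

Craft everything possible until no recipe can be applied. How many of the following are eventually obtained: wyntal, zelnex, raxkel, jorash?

1

zantov and zelzel → wextal (R3).
Using R5, wextal makes zelnex.
wyntal would need jorash and zelzel (R7), but jorash is never obtained.
zelnex: reached.
raxkel would need jorash (R1), but jorash is never obtained.
jorash would need wyntal (R8), but wyntal is never obtained.
Reached: zelnex — 1 of the 4.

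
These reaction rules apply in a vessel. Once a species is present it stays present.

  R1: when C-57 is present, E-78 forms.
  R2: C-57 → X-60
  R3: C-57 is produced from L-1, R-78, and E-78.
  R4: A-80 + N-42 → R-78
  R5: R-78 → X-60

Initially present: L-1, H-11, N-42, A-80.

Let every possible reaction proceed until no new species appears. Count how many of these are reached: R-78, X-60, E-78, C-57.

2

A-80 and N-42 present → R-78 forms (R4).
R-78 present → X-60 forms (R5).
R-78: reached.
X-60: reached.
E-78 would need C-57 (R1), but C-57 never forms.
C-57 would need L-1, R-78, and E-78 (R3), but E-78 never forms.
Reached: R-78 and X-60 — 2 of the 4.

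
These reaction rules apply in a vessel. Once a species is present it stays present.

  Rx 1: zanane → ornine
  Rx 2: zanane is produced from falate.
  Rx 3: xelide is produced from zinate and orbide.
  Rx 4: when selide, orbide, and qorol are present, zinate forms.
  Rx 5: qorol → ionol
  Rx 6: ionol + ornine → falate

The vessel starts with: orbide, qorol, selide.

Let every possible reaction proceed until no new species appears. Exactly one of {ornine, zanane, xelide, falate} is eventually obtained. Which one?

xelide

selide, orbide, and qorol present → zinate forms (Rx 4).
zinate and orbide present → xelide forms (Rx 3).
zanane would need falate (Rx 2), but falate never forms. falate would need ionol and ornine (Rx 6), but ornine never forms. ornine would need zanane (Rx 1), but zanane never forms.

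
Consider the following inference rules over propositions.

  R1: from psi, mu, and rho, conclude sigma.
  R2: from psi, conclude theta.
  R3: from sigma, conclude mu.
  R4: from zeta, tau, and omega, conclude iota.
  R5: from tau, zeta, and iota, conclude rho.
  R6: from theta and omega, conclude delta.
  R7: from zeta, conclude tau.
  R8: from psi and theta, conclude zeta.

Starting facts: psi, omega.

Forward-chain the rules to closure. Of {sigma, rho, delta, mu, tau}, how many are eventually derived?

3

From psi, R2 gives theta.
From theta and omega, R6 gives delta.
From psi and theta, R8 gives zeta.
From zeta, R7 gives tau.
From zeta, tau, and omega, R4 gives iota.
From tau, zeta, and iota, R5 gives rho.
sigma would need psi, mu, and rho (R1), but mu is never established.
rho: reached.
delta: reached.
mu would need sigma (R3), but sigma is never established.
tau: reached.
Reached: rho, delta, and tau — 3 of the 5.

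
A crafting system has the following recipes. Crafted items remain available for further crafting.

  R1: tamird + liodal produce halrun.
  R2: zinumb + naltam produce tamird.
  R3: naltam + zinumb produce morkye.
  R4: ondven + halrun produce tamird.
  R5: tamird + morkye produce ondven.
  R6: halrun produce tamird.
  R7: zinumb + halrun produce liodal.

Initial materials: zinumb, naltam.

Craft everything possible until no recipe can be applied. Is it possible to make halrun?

halrun would need tamird and liodal (R1), but liodal is never obtained.

No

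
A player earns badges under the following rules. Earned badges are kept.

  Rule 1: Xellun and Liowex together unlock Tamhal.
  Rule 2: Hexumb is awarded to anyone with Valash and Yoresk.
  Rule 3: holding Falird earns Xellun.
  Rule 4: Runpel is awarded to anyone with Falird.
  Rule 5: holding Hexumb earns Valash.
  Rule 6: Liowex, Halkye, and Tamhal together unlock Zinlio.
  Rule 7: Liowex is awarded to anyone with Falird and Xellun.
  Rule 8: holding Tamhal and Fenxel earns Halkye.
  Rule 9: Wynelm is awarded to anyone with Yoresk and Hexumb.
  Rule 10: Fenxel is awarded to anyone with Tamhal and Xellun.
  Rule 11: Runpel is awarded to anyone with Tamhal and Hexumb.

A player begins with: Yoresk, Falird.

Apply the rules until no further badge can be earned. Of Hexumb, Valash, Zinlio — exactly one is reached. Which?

With Falird, Xellun is earned (Rule 3).
With Falird and Xellun, Liowex is earned (Rule 7).
With Xellun and Liowex, Tamhal is earned (Rule 1).
With Tamhal and Xellun, Fenxel is earned (Rule 10).
With Tamhal and Fenxel, Halkye is earned (Rule 8).
With Liowex, Halkye, and Tamhal, Zinlio is earned (Rule 6).
Hexumb would need Valash and Yoresk (Rule 2), but Valash is never earned. Valash would need Hexumb (Rule 5), but Hexumb is never earned.

Zinlio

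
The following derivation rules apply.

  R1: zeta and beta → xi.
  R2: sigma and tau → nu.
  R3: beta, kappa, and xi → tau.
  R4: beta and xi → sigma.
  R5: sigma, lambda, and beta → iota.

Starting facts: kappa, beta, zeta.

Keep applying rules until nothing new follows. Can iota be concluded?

iota would need sigma, lambda, and beta (R5), but lambda is never established.

No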